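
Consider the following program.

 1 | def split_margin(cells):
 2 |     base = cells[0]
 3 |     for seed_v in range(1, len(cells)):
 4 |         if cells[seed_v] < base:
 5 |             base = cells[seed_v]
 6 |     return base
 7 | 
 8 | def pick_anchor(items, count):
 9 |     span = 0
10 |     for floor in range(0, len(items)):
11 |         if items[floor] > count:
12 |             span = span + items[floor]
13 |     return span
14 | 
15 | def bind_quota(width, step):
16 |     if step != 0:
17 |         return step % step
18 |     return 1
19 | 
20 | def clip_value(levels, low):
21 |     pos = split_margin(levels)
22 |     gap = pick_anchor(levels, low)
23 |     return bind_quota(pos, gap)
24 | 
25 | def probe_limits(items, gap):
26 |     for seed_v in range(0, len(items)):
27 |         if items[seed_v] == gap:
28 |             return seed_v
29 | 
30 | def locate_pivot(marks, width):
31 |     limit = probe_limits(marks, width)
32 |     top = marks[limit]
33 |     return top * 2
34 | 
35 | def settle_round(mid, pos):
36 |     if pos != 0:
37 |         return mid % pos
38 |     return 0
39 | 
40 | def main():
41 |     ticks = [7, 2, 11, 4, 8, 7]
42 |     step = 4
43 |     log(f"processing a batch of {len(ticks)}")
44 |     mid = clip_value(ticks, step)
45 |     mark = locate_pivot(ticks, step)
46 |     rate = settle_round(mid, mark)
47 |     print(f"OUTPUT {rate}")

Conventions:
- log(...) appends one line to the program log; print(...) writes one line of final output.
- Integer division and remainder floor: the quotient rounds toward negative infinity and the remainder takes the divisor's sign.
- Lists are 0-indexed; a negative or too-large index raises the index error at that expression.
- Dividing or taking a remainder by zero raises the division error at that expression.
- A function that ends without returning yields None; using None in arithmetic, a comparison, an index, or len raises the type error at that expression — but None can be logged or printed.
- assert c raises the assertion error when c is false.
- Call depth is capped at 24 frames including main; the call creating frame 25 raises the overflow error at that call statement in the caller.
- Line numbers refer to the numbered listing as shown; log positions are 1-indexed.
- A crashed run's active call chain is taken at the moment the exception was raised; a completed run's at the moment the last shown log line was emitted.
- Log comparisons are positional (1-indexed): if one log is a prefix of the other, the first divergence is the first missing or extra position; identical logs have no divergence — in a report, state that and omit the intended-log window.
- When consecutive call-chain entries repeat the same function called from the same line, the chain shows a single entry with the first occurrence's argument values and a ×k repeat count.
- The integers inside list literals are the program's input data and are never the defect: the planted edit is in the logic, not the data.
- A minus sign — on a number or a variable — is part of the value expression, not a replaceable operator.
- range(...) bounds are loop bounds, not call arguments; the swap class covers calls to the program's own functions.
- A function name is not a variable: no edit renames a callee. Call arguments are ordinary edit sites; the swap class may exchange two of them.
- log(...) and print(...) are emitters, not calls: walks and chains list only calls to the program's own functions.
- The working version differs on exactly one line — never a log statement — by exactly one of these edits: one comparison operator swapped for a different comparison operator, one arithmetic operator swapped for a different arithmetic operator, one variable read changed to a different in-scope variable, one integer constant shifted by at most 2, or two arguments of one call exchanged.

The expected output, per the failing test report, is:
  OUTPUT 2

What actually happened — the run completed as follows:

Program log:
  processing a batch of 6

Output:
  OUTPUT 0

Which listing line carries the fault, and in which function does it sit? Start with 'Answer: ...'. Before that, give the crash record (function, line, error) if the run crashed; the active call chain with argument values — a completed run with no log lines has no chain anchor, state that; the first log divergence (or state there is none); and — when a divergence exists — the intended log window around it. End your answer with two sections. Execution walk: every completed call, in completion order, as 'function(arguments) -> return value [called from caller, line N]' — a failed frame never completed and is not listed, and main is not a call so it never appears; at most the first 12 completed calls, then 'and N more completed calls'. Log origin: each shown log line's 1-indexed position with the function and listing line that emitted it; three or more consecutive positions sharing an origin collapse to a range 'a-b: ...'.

Answer: the defect is in bind_quota at line 17.
Key observation: Log streams are identical — the defect surfaces only in the printed output.
Call chain: main.
First divergence: there is none — every log position agrees.
Execution walk:
  split_margin([7, 2, 11, 4, 8, 7]) -> 2  [called from clip_value, line 21]
  pick_anchor([7, 2, 11, 4, 8, 7], 4) -> 33  [called from clip_value, line 22]
  bind_quota(2, 33) -> 0  [called from clip_value, line 23]
  clip_value([7, 2, 11, 4, 8, 7], 4) -> 0  [called from main, line 44]
  probe_limits([7, 2, 11, 4, 8, 7], 4) -> 3  [called from locate_pivot, line 31]
  locate_pivot([7, 2, 11, 4, 8, 7], 4) -> 8  [called from main, line 45]
  settle_round(0, 8) -> 0  [called from main, line 46]
Log line origins:
  1: logged in main at line 43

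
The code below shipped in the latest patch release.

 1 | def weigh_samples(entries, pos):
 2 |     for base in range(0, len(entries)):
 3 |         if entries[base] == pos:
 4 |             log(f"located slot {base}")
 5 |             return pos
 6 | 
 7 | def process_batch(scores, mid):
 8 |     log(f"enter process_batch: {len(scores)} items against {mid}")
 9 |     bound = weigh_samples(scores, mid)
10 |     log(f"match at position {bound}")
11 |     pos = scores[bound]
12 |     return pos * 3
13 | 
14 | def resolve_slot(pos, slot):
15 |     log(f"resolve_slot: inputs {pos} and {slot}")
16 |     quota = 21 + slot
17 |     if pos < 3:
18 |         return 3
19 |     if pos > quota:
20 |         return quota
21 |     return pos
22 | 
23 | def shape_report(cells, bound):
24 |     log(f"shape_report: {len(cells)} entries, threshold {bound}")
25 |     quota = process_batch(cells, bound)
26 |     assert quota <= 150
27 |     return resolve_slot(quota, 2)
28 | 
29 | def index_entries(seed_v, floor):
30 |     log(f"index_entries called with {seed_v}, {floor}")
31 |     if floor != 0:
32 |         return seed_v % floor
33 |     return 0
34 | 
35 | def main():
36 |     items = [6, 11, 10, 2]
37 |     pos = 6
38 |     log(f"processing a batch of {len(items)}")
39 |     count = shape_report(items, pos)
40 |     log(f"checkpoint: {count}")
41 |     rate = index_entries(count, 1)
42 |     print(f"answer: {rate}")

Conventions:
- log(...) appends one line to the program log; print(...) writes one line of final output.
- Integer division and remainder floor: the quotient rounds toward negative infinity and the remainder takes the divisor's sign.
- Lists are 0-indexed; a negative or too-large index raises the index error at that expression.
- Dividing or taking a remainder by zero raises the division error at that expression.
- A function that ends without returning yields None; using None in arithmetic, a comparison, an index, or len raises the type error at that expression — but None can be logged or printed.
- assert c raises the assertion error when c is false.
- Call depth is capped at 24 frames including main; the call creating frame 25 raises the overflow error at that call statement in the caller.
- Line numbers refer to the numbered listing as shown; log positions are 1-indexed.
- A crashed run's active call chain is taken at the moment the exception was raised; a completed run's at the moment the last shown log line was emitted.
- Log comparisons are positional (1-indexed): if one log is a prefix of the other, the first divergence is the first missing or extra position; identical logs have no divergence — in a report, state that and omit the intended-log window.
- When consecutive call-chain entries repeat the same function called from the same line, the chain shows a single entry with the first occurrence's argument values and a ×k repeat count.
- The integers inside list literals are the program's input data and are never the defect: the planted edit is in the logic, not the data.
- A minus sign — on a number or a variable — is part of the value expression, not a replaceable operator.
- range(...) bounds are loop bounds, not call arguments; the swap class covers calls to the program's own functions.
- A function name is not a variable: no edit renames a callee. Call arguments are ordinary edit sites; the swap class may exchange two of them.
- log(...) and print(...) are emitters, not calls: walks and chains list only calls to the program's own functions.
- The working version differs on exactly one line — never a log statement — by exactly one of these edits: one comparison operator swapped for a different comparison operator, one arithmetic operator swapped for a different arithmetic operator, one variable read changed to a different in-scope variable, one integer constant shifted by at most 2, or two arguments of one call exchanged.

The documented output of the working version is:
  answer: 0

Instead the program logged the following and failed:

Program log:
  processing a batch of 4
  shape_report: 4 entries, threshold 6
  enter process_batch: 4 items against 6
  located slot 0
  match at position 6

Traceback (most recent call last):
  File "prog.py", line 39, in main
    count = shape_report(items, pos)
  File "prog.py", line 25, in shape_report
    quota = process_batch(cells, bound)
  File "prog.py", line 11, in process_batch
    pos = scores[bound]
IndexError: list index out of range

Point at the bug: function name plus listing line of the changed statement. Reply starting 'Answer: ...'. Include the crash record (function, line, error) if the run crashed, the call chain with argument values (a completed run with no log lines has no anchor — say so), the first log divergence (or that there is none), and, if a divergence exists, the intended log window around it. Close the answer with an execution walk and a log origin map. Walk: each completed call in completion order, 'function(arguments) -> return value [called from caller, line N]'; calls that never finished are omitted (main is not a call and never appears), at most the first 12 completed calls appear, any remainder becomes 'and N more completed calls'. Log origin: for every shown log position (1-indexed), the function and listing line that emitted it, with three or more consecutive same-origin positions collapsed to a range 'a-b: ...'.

Answer: the defect is in weigh_samples at line 5.
Core observation: The log first diverges at position 5: the faulty run prints 'match at position 6' where the working version prints 'match at position 0'.
Crash: process_batch, line 11, IndexError.
Call chain: main -> shape_report([6, 11, 10, 2], 6) (called at line 39) -> process_batch([6, 11, 10, 2], 6) (called at line 25).
First divergence: position 5 — shown 'match at position 6', intended 'match at position 0'.
Intended log window:
  3: enter process_batch: 4 items against 6
  4: located slot 0
  5: match at position 0
  6: resolve_slot: inputs 18 and 2
Execution walk:
  weigh_samples([6, 11, 10, 2], 6) -> 6  [called from process_batch, line 9]
Origin of each log line:
  1: from main, line 38
  2: from shape_report, line 24
  3: from process_batch, line 8
  4: from weigh_samples, line 4
  5: from process_batch, line 10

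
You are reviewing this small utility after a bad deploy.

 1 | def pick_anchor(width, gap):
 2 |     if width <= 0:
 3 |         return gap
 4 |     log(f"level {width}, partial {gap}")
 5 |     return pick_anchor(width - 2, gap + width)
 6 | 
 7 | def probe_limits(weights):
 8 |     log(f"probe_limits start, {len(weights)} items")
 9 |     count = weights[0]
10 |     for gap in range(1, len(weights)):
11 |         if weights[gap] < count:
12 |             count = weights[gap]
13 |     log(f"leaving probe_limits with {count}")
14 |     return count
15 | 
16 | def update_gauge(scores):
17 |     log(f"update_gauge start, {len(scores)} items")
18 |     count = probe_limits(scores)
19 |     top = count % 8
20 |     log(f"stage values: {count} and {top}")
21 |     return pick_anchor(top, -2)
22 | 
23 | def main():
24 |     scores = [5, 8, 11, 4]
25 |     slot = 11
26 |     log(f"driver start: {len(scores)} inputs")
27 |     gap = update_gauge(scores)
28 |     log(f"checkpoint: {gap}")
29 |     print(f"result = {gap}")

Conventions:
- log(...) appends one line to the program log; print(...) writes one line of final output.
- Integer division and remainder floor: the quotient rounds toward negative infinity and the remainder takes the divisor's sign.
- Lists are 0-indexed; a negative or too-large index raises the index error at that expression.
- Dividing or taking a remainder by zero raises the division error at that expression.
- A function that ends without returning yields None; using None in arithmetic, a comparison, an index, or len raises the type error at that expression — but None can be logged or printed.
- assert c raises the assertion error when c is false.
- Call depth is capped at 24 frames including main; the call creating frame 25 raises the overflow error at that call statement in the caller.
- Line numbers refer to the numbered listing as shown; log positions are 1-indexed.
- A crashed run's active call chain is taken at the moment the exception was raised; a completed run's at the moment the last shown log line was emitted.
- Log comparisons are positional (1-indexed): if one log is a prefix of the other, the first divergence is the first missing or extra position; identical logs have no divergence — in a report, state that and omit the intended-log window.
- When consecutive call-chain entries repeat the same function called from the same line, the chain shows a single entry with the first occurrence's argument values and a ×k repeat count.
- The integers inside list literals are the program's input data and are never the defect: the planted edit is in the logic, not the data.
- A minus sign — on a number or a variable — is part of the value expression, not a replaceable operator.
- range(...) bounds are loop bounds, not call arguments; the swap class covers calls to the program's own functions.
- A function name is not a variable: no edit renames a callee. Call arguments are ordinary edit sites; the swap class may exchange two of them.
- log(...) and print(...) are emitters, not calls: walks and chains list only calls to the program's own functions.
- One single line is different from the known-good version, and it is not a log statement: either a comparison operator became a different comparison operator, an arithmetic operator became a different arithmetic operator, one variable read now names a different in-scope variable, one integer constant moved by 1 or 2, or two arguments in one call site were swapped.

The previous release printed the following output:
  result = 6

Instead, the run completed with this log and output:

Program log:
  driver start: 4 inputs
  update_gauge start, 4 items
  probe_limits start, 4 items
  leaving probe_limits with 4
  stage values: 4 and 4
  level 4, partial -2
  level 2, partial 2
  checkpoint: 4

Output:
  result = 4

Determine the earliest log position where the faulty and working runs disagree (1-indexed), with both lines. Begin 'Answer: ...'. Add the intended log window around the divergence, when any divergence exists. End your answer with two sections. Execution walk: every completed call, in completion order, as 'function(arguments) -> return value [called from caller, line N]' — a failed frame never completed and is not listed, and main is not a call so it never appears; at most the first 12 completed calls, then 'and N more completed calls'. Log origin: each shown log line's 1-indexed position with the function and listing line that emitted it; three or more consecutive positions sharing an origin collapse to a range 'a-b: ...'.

Answer: at position 6 the run shows 'level 4, partial -2' where the working version logs 'level 4, partial 0'.
Intended log window:
  4: leaving probe_limits with 4
  5: stage values: 4 and 4
  6: level 4, partial 0
  7: level 2, partial 4
Execution walk:
  probe_limits([5, 8, 11, 4]) -> 4  [called from update_gauge, line 18]
  pick_anchor(0, 4) -> 4  [called from pick_anchor, line 5]
  pick_anchor(2, 2) -> 4  [called from pick_anchor, line 5]
  pick_anchor(4, -2) -> 4  [called from update_gauge, line 21]
  update_gauge([5, 8, 11, 4]) -> 4  [called from main, line 27]
Log origin:
  1 — main, line 26
  2 — update_gauge, line 17
  3 — probe_limits, line 8
  4 — probe_limits, line 13
  5 — update_gauge, line 20
  6 — pick_anchor, line 4
  7 — pick_anchor, line 4
  8 — main, line 28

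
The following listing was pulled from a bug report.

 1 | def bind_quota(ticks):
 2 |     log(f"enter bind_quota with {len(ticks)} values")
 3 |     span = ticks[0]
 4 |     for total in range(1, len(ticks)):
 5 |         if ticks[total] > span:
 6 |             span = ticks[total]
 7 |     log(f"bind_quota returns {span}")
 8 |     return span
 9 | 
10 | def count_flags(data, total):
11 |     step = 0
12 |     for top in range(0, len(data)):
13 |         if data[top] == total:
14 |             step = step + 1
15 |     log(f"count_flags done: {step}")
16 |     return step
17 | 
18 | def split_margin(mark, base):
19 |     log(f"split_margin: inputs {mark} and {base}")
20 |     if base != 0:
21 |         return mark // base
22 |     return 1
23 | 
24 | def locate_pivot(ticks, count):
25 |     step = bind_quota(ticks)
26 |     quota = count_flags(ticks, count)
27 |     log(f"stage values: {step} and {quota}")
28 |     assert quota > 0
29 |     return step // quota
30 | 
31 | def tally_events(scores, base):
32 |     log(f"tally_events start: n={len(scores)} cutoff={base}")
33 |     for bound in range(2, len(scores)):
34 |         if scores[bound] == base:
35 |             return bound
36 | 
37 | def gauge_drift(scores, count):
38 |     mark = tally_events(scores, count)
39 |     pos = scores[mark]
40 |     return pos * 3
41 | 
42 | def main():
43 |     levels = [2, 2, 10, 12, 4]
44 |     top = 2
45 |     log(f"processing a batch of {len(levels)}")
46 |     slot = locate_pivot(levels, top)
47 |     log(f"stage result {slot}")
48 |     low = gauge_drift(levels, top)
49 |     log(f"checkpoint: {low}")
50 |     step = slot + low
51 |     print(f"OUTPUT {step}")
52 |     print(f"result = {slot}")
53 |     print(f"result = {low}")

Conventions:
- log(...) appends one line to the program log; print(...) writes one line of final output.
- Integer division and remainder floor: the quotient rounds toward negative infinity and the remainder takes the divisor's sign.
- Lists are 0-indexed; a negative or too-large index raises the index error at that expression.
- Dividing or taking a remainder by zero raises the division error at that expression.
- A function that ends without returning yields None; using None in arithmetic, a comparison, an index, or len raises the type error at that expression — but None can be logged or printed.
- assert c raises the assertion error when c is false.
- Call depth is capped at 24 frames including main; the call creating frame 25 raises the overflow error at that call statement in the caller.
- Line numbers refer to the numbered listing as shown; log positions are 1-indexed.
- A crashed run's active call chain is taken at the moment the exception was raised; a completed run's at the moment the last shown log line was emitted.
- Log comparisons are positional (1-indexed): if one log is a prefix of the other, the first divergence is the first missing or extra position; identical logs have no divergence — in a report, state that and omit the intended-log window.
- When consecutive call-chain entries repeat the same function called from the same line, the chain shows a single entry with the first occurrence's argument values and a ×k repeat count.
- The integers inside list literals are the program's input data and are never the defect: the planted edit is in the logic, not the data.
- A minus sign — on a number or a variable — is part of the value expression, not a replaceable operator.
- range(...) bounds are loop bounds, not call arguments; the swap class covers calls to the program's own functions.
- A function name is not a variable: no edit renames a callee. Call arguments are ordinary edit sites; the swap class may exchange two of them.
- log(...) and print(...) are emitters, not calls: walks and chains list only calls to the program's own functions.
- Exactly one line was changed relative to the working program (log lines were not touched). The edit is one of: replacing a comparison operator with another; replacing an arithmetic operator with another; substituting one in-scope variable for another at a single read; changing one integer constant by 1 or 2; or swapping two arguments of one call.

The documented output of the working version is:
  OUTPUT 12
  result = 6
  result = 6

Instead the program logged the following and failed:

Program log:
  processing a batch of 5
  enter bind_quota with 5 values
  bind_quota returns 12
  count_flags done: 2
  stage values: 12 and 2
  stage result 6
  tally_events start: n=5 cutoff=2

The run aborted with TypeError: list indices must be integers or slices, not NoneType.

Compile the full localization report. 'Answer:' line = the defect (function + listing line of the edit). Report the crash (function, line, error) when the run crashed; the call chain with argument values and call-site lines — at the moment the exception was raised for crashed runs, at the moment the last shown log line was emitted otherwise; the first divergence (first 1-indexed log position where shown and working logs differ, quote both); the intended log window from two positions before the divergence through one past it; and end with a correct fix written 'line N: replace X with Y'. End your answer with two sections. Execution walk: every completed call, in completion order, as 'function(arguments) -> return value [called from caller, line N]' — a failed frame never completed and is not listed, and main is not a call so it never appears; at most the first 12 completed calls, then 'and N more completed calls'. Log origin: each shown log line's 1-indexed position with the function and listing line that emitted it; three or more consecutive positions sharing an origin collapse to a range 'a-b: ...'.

Answer: the defect is in tally_events at line 33.
Key observation: The shown log is a 7-line prefix of the intended one, whose next entry is 'checkpoint: 6'.
Crash: gauge_drift, line 39, TypeError.
Call chain: main -> gauge_drift([2, 2, 10, 12, 4], 2) (called at line 48).
First divergence: position 8 — the faulty run's log ends after 7 lines; the working version continues with 'checkpoint: 6'.
Intended log window:
  6: stage result 6
  7: tally_events start: n=5 cutoff=2
  8: checkpoint: 6
Execution walk:
  bind_quota([2, 2, 10, 12, 4]) -> 12  [called from locate_pivot, line 25]
  count_flags([2, 2, 10, 12, 4], 2) -> 2  [called from locate_pivot, line 26]
  locate_pivot([2, 2, 10, 12, 4], 2) -> 6  [called from main, line 46]
  tally_events([2, 2, 10, 12, 4], 2) -> None  [called from gauge_drift, line 38]
Origin of each log line:
  1: from main, line 45
  2: from bind_quota, line 2
  3: from bind_quota, line 7
  4: from count_flags, line 15
  5: from locate_pivot, line 27
  6: from main, line 47
  7: from tally_events, line 32
A correct fix: line 33: replace `2` with `0`.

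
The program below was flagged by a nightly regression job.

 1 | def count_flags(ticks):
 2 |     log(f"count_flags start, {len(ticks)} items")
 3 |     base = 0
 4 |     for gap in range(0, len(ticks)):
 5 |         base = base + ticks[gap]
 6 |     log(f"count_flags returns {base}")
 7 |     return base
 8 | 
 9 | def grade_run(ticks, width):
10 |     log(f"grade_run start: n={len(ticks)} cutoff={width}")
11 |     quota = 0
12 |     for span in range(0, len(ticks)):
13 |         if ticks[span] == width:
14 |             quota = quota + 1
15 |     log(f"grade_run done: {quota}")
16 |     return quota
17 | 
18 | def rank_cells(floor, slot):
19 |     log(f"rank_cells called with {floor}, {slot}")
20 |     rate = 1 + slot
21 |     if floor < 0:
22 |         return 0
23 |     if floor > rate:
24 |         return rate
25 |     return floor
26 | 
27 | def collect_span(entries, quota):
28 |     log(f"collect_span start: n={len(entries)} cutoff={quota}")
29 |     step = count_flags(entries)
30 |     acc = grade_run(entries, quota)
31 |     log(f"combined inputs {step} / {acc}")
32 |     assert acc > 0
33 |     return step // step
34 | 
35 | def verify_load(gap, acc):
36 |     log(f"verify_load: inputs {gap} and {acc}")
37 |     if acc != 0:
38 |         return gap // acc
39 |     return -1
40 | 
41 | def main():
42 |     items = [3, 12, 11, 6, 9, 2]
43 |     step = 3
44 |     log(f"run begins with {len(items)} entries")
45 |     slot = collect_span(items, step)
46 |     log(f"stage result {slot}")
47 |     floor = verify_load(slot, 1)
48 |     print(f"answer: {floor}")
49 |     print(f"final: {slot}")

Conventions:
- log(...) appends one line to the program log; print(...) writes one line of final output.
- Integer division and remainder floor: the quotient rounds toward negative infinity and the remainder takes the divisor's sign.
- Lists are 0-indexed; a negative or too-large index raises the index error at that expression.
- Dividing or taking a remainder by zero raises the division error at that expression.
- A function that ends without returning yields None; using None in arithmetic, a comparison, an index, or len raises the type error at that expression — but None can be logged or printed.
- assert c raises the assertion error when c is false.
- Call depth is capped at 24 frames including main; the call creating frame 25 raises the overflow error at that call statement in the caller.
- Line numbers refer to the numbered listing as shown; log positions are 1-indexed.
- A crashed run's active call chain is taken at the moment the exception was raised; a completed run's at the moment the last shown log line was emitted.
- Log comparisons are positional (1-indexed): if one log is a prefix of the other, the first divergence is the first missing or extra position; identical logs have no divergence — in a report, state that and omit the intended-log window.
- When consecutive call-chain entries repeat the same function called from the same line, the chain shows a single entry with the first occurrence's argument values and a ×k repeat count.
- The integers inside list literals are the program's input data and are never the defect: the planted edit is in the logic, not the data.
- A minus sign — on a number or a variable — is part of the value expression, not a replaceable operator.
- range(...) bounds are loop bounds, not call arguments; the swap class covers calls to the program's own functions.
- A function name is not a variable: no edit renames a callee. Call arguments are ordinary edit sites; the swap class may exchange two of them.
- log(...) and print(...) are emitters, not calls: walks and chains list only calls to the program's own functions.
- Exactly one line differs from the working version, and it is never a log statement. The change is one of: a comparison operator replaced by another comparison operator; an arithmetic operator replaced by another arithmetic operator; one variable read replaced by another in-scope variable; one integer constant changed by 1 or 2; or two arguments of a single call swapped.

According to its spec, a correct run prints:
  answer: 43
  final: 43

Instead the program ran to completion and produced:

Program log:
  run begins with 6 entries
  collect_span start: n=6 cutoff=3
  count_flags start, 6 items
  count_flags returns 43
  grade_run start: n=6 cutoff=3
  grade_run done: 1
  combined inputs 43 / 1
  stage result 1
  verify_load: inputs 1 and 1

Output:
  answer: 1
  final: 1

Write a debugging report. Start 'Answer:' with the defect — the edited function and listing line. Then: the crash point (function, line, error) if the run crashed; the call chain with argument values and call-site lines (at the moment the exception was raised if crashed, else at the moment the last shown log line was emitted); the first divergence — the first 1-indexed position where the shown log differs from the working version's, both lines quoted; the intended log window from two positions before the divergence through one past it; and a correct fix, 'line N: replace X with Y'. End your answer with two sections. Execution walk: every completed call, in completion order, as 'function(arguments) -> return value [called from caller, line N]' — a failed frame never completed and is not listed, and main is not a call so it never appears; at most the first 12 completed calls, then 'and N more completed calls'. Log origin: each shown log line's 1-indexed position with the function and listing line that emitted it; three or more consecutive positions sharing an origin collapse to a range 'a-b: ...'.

Answer: the defect is in collect_span at line 33.
Core observation: The earliest visible damage is log position 8 — 'stage result 1' rather than the intended 'stage result 43'.
Call chain: main -> verify_load(1, 1) (called at line 47).
First divergence: position 8; shown 'stage result 1' vs intended 'stage result 43'.
Intended log window:
  6: grade_run done: 1
  7: combined inputs 43 / 1
  8: stage result 43
  9: verify_load: inputs 43 and 1
Execution walk:
  count_flags([3, 12, 11, 6, 9, 2]) -> 43  [called from collect_span, line 29]
  grade_run([3, 12, 11, 6, 9, 2], 3) -> 1  [called from collect_span, line 30]
  collect_span([3, 12, 11, 6, 9, 2], 3) -> 1  [called from main, line 45]
  verify_load(1, 1) -> 1  [called from main, line 47]
Log origin:
  1 — main, line 44
  2 — collect_span, line 28
  3 — count_flags, line 2
  4 — count_flags, line 6
  5 — grade_run, line 10
  6 — grade_run, line 15
  7 — collect_span, line 31
  8 — main, line 46
  9 — verify_load, line 36
A correct fix: line 33: replace `step // step` with `step // acc`.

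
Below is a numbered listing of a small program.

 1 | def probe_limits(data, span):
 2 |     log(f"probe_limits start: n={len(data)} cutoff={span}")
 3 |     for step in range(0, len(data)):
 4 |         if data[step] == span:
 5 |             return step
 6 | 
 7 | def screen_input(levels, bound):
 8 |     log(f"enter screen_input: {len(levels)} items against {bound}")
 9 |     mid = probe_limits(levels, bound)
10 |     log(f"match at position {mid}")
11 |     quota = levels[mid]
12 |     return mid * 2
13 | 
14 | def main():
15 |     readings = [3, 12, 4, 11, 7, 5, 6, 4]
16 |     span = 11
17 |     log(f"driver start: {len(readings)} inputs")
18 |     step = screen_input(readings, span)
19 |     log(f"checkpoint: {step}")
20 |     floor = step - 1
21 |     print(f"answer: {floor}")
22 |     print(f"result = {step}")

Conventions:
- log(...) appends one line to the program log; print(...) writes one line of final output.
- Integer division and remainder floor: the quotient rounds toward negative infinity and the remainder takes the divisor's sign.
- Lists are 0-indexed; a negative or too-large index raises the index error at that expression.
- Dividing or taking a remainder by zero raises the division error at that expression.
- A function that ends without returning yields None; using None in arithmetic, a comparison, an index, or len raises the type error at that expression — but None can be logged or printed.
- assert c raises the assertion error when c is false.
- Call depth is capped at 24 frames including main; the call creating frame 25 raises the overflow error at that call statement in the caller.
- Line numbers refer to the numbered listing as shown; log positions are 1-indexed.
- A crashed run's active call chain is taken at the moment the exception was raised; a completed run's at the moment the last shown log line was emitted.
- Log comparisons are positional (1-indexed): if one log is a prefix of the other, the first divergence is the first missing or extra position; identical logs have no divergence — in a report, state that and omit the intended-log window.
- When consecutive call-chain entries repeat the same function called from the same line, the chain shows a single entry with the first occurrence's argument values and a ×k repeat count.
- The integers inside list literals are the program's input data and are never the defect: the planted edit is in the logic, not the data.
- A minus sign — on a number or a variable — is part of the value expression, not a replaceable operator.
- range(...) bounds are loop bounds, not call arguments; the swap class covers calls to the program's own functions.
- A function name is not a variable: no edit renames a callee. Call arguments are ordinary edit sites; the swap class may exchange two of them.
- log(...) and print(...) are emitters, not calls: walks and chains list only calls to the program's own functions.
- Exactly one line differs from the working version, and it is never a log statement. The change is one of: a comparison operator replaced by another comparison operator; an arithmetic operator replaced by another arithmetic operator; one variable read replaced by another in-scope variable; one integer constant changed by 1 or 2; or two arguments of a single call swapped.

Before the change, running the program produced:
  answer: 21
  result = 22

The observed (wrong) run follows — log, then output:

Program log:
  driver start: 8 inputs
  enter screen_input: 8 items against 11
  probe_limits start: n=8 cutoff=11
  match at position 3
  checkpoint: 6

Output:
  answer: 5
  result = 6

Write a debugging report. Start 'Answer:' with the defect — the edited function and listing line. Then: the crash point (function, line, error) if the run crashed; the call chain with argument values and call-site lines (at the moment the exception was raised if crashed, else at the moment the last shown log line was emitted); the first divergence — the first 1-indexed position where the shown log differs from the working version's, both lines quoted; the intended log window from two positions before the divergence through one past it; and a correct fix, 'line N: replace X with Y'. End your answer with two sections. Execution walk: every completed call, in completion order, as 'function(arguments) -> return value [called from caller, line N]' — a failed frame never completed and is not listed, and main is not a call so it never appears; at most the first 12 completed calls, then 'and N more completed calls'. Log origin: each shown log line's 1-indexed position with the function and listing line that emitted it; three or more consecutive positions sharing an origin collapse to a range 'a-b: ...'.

Answer: the defect is in screen_input at line 12.
Key fact: At log position 5 the runs split — shown 'checkpoint: 6', but the working version logs 'checkpoint: 22'.
Call chain: main.
First divergence: at position 5 the run shows 'checkpoint: 6' where the working version logs 'checkpoint: 22'.
Intended log window:
  3: probe_limits start: n=8 cutoff=11
  4: match at position 3
  5: checkpoint: 22
Execution walk:
  probe_limits([3, 12, 4, 11, 7, 5, 6, 4], 11) -> 3  [called from screen_input, line 9]
  screen_input([3, 12, 4, 11, 7, 5, 6, 4], 11) -> 6  [called from main, line 18]
Log origins:
  1 — main, line 17
  2 — screen_input, line 8
  3 — probe_limits, line 2
  4 — screen_input, line 10
  5 — main, line 19
A correct fix: line 12: replace `mid` with `quota`.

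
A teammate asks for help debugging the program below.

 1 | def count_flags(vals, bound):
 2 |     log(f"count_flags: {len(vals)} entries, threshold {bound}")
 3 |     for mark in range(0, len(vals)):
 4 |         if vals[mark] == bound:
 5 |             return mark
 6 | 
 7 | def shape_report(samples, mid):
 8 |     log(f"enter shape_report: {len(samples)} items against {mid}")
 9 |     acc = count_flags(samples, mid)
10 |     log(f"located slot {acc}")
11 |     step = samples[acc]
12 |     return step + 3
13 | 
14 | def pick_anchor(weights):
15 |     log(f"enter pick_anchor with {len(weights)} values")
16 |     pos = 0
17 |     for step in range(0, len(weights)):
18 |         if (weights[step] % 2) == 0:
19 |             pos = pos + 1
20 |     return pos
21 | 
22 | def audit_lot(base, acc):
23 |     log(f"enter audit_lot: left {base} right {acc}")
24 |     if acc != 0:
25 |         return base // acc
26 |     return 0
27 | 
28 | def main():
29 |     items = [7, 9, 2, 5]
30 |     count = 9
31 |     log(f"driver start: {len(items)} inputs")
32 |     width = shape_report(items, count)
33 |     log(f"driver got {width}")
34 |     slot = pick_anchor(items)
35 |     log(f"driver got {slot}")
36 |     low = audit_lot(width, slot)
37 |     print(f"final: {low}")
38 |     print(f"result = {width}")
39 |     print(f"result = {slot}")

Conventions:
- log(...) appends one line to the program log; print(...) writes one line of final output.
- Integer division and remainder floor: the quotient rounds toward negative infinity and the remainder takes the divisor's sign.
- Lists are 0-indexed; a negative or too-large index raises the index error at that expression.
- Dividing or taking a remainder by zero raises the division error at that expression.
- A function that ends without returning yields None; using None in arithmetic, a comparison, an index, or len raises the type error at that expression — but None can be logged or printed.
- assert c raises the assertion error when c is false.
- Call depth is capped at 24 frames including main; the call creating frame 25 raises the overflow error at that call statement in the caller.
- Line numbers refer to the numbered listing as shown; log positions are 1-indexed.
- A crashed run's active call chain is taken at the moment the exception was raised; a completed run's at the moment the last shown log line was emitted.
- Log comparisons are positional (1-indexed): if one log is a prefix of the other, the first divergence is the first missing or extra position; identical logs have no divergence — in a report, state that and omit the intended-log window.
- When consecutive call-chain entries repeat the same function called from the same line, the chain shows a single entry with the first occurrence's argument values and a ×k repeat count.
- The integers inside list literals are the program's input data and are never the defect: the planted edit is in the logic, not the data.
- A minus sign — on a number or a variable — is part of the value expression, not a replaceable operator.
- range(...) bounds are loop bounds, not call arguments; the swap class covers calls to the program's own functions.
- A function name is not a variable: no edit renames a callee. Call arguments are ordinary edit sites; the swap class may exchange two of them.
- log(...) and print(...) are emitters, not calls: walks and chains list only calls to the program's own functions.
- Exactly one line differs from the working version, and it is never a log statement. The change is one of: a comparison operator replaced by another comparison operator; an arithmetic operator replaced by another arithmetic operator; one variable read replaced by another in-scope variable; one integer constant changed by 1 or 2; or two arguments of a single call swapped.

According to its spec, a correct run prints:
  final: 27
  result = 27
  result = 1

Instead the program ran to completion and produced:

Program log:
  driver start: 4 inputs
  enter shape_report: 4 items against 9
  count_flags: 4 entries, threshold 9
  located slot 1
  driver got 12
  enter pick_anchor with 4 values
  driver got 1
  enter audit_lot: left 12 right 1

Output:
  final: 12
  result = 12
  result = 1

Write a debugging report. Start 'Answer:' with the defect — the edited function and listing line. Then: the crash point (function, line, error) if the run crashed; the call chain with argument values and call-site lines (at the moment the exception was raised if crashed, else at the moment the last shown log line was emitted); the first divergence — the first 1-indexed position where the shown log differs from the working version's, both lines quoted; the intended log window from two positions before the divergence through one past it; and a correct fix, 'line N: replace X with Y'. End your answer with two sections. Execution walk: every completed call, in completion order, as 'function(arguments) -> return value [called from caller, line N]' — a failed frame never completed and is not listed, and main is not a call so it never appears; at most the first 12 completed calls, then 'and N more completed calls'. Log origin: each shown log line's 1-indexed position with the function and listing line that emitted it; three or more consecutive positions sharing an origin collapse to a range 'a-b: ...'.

Answer: the defect is in shape_report at line 12.
The tell: Everything matches until log position 5, which reads 'driver got 12' in place of 'driver got 27'.
Call chain: main -> audit_lot(12, 1) (called at line 36).
First divergence: position 5; shown 'driver got 12' vs intended 'driver got 27'.
Intended log window:
  3: count_flags: 4 entries, threshold 9
  4: located slot 1
  5: driver got 27
  6: enter pick_anchor with 4 values
Execution walk:
  count_flags([7, 9, 2, 5], 9) -> 1  [called from shape_report, line 9]
  shape_report([7, 9, 2, 5], 9) -> 12  [called from main, line 32]
  pick_anchor([7, 9, 2, 5]) -> 1  [called from main, line 34]
  audit_lot(12, 1) -> 12  [called from main, line 36]
Log origins:
  1 — main, line 31
  2 — shape_report, line 8
  3 — count_flags, line 2
  4 — shape_report, line 10
  5 — main, line 33
  6 — pick_anchor, line 15
  7 — main, line 35
  8 — audit_lot, line 23
A correct fix: line 12: replace `+` with `*`.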